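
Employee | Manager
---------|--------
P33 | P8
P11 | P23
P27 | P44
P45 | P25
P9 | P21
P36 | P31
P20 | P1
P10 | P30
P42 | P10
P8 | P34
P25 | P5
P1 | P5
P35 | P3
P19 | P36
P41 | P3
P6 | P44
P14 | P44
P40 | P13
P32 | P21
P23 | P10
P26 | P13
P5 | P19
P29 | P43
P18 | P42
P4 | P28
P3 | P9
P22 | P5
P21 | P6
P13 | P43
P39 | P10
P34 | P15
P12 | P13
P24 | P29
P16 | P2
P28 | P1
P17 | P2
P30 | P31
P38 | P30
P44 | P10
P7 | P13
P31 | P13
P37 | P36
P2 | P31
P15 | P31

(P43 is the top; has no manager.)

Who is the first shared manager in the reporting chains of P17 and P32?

P17's chain of managers is P2, P31, P13, P43. P32's chain of managers is P21, P6, P44, P10, P30, P31, P13, P43. The first manager that appears in both chains is P31.

P31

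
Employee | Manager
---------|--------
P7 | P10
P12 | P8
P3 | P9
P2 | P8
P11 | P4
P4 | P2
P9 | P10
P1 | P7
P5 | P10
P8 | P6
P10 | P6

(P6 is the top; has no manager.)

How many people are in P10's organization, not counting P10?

P10 directly manages P9, P7, P5. Under P9: P3 (1). Under P7: P1 (1). P5 has no reports. So P10's organization is 3 direct reports plus everyone under them: 2 + 2 + 1 = 5.

5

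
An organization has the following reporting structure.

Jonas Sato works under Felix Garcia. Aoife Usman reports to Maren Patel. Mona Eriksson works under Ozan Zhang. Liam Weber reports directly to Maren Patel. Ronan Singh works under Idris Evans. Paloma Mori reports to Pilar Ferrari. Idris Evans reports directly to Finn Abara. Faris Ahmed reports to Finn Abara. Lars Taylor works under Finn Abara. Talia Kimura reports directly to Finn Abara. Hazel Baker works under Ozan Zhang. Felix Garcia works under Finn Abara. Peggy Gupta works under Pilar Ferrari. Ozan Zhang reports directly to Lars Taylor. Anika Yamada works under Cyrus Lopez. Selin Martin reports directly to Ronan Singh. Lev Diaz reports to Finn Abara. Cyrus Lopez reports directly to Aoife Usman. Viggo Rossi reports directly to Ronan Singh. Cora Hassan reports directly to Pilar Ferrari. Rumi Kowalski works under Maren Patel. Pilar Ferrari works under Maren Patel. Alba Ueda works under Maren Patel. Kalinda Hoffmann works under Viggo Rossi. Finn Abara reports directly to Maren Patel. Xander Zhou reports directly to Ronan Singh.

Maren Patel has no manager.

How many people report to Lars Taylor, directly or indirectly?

3

Lars Taylor directly manages Ozan Zhang. Under Ozan Zhang: Mona Eriksson, Hazel Baker (2). That's 3 in total.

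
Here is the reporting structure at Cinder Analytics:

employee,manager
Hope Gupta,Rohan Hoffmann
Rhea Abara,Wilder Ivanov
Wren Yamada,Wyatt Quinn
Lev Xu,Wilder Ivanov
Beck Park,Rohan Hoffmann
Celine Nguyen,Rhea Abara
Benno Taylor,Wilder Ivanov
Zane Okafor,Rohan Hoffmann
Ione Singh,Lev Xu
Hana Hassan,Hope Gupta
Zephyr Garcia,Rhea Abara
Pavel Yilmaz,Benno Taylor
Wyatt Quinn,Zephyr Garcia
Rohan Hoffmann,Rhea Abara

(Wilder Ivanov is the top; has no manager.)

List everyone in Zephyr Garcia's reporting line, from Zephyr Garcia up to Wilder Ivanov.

Zephyr Garcia -> Rhea Abara -> Wilder Ivanov

Zephyr Garcia reports to Rhea Abara. Rhea Abara reports to Wilder Ivanov. Wilder Ivanov is at the top.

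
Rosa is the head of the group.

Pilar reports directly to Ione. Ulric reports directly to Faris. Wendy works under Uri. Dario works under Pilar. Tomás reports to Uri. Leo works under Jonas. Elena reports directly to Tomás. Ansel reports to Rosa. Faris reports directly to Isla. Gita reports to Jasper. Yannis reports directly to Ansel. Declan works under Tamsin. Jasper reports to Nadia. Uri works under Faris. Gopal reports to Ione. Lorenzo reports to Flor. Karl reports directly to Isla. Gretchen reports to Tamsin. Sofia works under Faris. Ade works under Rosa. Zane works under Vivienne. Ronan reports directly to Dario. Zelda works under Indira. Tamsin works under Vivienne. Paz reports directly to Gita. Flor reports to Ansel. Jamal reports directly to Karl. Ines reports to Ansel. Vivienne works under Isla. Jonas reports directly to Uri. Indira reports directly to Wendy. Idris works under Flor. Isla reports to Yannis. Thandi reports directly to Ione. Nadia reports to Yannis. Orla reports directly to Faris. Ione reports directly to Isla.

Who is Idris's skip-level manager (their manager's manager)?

Ansel

Idris reports to Flor, and Flor reports to Ansel. So Idris's skip-level manager is Ansel.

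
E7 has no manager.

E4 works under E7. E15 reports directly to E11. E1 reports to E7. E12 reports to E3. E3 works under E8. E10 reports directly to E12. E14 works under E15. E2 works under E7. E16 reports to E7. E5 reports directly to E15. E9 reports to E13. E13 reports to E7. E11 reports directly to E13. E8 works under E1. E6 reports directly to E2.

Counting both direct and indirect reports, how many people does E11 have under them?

3

E11 directly manages E15. Under E15: E14, E5 (2). That's 3 in total.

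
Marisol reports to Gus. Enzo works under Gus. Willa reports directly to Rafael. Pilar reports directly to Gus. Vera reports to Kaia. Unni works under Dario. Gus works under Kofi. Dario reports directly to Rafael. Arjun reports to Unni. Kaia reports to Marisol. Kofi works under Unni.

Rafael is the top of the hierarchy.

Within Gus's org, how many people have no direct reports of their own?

3

The people in Gus's organization with no one reporting to them are Pilar, Vera, Enzo. That is 3.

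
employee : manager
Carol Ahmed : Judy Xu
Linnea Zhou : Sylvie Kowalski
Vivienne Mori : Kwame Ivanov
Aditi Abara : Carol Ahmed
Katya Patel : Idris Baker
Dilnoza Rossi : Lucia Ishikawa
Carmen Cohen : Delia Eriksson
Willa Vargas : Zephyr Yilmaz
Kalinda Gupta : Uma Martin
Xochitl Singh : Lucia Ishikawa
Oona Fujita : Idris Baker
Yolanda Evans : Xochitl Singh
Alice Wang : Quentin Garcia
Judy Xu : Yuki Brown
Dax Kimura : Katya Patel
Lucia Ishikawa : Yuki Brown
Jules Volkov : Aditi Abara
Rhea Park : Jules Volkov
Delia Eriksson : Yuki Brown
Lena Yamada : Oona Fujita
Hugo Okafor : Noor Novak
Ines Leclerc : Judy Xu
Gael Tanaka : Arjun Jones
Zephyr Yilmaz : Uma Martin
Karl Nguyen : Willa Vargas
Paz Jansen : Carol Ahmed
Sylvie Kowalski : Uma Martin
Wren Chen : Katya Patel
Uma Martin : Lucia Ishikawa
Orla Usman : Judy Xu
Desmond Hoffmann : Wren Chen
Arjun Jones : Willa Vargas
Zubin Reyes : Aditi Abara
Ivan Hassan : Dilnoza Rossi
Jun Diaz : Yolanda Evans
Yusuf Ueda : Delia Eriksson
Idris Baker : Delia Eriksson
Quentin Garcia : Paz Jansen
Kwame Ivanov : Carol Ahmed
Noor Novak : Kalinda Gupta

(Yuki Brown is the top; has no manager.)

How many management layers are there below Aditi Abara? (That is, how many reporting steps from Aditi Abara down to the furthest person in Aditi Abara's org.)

2

The longest chain under Aditi Abara runs Aditi Abara → Jules Volkov → Rhea Park, which is 2 levels below Aditi Abara.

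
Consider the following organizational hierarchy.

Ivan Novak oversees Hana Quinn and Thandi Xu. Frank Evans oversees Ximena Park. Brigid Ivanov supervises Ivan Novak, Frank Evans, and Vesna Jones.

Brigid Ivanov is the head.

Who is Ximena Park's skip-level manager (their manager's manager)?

Brigid Ivanov

Ximena Park reports to Frank Evans, and Frank Evans reports to Brigid Ivanov. So Ximena Park's skip-level manager is Brigid Ivanov.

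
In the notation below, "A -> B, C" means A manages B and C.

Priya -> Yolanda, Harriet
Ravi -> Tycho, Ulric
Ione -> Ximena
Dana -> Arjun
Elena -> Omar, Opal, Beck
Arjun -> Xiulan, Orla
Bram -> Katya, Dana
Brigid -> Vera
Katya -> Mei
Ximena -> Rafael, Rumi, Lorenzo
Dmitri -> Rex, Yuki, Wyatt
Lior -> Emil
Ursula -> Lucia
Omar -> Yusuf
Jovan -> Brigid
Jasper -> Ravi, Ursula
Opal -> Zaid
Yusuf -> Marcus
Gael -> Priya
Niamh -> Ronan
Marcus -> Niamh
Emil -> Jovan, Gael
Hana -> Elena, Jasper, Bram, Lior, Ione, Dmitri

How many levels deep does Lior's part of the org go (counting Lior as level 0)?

4

The longest chain under Lior runs Lior → Emil → Gael → Priya → Harriet, which is 4 levels below Lior.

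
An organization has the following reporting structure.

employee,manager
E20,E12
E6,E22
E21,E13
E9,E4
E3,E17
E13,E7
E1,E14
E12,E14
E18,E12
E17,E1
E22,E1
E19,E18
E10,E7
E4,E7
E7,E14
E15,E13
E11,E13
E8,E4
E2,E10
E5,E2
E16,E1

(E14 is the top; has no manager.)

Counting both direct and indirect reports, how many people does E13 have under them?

E13 directly manages E15, E11, E21. E15 has no reports. E11 has no reports. E21 has no reports. So E13's organization is 3 direct reports plus everyone under them: 1 + 1 + 1 = 3.

3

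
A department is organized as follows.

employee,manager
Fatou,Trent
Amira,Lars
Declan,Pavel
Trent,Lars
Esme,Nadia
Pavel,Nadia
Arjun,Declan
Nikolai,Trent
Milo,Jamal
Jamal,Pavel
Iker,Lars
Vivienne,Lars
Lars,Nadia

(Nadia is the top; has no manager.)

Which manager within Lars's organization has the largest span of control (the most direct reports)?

Lars

Direct-report counts within Lars's organization: Lars has 4; Trent has 2. The largest is 4, held by Lars.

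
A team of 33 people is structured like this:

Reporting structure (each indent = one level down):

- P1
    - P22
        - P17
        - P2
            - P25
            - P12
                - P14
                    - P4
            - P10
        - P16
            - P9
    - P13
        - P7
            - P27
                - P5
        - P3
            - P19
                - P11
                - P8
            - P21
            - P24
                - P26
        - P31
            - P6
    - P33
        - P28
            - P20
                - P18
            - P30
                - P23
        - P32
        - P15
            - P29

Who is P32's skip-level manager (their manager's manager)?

P32 reports to P33, and P33 reports to P1. So P32's skip-level manager is P1.

P1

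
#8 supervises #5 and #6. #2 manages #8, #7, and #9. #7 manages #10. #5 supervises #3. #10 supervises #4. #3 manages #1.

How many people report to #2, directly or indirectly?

9

#2 directly manages #8, #7, #9. Under #8: #6, #5, #3, #1 (4). Under #7: #10, #4 (2). #9 has no reports. So #2's organization is 3 direct reports plus everyone under them: 5 + 3 + 1 = 9.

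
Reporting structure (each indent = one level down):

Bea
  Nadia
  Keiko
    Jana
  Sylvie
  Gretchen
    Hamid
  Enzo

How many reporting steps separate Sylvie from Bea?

1

Chain from Sylvie up to Bea: Sylvie → Bea. That is 1 step up, so Sylvie is 1 level below Bea.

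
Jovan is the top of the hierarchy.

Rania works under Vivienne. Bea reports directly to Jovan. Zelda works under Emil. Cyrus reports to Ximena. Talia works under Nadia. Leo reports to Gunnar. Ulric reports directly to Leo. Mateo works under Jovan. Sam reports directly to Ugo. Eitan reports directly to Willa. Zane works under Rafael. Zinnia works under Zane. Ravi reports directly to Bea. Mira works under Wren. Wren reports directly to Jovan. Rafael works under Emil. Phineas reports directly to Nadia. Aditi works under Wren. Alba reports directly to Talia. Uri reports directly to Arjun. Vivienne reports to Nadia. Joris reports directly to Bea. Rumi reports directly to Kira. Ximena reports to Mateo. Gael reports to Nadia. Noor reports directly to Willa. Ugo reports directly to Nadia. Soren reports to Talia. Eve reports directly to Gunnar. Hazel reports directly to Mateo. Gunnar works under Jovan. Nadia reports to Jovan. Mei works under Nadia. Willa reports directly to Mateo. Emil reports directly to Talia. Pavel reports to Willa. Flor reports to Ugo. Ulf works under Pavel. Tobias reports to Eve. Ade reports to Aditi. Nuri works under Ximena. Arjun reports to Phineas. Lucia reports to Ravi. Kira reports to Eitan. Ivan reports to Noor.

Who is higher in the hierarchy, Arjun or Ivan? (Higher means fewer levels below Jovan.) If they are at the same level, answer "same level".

Arjun

Arjun is 3 levels below Jovan; Ivan is 4. Arjun is higher.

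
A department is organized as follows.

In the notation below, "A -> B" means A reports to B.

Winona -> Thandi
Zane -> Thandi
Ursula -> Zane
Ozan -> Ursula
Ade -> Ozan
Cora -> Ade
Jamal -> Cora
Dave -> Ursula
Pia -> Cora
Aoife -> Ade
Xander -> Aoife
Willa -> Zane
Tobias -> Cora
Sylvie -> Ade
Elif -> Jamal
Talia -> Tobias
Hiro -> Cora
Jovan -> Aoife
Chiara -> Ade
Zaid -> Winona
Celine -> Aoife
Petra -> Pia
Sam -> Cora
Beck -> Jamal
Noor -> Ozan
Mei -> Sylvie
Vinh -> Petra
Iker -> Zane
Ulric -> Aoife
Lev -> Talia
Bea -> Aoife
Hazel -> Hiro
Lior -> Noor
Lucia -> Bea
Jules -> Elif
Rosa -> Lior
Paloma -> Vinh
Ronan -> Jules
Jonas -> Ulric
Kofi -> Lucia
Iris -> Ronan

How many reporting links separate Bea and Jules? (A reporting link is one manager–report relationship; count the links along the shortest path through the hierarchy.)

6

Bea is 2 levels below Ade, and Jules is 4 levels below Ade (their lowest common manager). The shortest path runs up from Bea to Ade and back down to Jules: 2 + 4 = 6 links.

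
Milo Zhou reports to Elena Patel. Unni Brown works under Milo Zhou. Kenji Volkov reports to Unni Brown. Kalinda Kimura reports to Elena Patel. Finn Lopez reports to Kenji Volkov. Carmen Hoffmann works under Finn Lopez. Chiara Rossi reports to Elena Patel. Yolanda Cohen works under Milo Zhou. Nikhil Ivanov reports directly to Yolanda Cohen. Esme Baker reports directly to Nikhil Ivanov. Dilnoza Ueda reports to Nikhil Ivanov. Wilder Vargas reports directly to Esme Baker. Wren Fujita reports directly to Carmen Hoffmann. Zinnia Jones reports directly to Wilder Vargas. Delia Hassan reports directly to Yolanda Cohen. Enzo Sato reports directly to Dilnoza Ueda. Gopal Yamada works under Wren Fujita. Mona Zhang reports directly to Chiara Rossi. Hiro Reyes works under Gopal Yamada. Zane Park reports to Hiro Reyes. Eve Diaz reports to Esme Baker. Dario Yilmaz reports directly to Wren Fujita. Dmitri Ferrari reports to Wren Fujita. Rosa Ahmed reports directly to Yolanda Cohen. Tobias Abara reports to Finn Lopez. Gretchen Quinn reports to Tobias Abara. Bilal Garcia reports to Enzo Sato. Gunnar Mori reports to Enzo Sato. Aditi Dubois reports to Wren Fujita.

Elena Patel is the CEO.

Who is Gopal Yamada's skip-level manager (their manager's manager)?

Carmen Hoffmann

Gopal Yamada reports to Wren Fujita, and Wren Fujita reports to Carmen Hoffmann. So Gopal Yamada's skip-level manager is Carmen Hoffmann.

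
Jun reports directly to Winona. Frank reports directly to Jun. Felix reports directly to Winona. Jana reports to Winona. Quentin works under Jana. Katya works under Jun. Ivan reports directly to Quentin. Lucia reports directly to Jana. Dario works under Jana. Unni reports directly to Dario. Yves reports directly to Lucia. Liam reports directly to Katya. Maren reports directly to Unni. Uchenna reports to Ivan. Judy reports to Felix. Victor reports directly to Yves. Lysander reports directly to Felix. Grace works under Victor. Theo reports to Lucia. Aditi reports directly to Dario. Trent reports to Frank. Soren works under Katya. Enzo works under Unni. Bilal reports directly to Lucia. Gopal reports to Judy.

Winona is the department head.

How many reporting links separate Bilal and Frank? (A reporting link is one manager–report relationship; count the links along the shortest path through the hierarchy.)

5

Bilal is 3 levels below Winona, and Frank is 2 levels below Winona (their lowest common manager). The shortest path runs up from Bilal to Winona and back down to Frank: 3 + 2 = 5 links.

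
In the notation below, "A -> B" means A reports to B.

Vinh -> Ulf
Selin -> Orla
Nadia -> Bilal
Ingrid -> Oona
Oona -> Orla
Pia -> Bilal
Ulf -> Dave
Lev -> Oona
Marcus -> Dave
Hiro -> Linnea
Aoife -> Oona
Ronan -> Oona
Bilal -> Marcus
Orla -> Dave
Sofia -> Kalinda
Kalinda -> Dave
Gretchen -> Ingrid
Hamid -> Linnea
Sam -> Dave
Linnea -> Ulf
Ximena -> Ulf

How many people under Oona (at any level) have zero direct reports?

The people in Oona's organization with no one reporting to them are Aoife, Gretchen, Lev, Ronan. That is 4.

4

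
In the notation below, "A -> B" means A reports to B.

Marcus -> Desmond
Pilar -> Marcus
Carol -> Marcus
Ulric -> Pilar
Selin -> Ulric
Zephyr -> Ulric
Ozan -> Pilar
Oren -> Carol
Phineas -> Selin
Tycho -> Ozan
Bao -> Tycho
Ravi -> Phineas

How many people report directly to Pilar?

Pilar directly manages Ulric, Ozan. That is 2 direct reports.

2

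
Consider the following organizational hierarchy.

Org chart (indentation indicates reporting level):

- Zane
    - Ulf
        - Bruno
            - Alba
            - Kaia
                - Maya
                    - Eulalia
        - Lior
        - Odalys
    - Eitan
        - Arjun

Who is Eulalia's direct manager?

Eulalia reports directly to Maya.

Maya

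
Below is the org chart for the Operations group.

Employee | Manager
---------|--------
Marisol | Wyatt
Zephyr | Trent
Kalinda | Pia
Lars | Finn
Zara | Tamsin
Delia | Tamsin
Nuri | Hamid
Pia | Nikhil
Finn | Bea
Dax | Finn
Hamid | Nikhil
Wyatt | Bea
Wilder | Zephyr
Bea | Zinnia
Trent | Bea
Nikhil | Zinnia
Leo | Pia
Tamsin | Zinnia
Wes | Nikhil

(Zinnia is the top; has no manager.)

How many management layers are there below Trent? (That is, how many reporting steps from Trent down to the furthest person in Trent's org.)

The longest chain under Trent runs Trent → Zephyr → Wilder, which is 2 levels below Trent.

2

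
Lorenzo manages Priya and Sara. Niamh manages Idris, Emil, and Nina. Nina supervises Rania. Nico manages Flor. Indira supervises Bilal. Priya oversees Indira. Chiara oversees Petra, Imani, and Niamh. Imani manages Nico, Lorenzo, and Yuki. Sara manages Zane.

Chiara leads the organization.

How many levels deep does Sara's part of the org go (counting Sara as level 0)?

1

The longest chain under Sara runs Sara → Zane, which is 1 level below Sara.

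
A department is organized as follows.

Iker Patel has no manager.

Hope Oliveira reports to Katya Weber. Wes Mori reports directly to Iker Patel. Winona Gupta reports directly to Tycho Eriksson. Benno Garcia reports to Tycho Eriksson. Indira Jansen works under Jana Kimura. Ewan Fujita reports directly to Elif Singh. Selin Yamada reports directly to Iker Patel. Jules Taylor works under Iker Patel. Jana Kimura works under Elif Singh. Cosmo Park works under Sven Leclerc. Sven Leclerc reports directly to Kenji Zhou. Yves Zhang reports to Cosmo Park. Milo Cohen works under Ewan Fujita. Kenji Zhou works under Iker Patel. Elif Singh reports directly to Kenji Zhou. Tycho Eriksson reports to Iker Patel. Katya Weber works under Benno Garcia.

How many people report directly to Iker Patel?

Iker Patel directly manages Tycho Eriksson, Selin Yamada, Wes Mori, Kenji Zhou, Jules Taylor. That is 5 direct reports.

5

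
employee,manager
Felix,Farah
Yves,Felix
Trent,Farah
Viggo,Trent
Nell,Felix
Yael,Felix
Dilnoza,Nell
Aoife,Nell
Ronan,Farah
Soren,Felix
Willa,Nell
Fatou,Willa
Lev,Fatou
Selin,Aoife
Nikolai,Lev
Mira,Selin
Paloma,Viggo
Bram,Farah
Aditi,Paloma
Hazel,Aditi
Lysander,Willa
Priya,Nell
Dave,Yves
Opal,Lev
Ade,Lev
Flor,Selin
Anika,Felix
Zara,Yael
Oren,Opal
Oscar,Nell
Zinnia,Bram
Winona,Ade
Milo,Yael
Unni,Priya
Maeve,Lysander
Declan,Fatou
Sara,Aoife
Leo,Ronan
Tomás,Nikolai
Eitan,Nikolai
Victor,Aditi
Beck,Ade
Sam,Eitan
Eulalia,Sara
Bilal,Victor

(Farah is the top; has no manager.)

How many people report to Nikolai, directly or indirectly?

3

Nikolai directly manages Tomás, Eitan. Tomás has no reports. Under Eitan: Sam (1). So Nikolai's organization is 2 direct reports plus everyone under them: 1 + 2 = 3.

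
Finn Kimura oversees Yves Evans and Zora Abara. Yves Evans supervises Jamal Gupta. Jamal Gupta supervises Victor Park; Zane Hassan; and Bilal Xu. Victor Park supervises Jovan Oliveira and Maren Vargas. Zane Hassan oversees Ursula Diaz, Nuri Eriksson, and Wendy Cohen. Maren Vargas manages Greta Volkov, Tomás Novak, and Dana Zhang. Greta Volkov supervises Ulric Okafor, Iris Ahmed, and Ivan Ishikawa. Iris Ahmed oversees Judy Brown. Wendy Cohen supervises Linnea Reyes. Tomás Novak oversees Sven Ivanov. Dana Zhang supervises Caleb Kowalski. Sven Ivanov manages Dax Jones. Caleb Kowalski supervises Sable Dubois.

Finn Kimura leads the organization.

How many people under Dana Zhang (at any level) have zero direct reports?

1

The only person in Dana Zhang's organization with no one reporting to them is Sable Dubois. That is 1.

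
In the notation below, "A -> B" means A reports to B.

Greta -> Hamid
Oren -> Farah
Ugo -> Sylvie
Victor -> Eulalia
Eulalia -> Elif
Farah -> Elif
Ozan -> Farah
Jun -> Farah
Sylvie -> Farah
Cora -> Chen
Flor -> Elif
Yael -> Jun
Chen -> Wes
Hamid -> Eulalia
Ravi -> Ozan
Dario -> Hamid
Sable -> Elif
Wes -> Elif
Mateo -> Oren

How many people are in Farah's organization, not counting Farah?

8

Farah directly manages Ozan, Jun, Oren, Sylvie. Under Ozan: Ravi (1). Under Jun: Yael (1). Under Oren: Mateo (1). Under Sylvie: Ugo (1). So Farah's organization is 4 direct reports plus everyone under them: 2 + 2 + 2 + 2 = 8.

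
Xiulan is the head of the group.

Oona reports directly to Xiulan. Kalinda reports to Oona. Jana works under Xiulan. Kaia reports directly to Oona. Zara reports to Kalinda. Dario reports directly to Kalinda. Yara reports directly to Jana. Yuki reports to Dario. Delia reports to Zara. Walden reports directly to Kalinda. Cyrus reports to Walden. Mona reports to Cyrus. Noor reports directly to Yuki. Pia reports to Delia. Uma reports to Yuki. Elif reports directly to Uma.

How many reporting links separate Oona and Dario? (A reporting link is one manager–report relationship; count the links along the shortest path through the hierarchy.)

2

Dario is in Oona's organization: the chain from Dario up to Oona is Dario → Kalinda → Oona, which is 2 links.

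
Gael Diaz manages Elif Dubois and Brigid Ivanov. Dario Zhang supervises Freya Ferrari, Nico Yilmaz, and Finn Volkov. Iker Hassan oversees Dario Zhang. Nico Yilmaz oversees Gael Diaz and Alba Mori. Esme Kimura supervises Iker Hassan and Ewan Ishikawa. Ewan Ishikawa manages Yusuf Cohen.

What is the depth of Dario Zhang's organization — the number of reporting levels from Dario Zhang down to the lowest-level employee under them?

3

The longest chain under Dario Zhang runs Dario Zhang → Nico Yilmaz → Gael Diaz → Brigid Ivanov, which is 3 levels below Dario Zhang.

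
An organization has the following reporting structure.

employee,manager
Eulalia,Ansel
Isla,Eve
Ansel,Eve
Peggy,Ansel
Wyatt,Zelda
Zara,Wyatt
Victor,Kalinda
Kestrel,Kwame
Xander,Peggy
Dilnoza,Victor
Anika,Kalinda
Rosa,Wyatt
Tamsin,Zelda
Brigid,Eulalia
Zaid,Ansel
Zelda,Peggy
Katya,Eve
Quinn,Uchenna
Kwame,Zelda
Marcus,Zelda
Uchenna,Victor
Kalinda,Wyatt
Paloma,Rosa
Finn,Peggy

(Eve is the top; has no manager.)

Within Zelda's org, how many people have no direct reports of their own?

8

The people in Zelda's organization with no one reporting to them are Marcus, Tamsin, Kestrel, Zara, Anika, Dilnoza, Quinn, Paloma. That is 8.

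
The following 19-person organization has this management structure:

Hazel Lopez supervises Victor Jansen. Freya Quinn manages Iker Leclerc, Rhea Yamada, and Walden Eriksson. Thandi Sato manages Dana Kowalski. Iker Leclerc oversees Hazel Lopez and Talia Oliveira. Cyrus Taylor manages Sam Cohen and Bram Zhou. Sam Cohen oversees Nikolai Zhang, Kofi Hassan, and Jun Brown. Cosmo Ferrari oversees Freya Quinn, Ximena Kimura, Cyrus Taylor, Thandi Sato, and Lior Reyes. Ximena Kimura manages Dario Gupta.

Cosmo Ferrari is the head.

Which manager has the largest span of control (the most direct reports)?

Direct-report counts: Cosmo Ferrari has 5; Thandi Sato has 1; Cyrus Taylor has 2; Sam Cohen has 3; Ximena Kimura has 1; Freya Quinn has 3; Iker Leclerc has 2; Hazel Lopez has 1. The largest is 5, held by Cosmo Ferrari.

Cosmo Ferrari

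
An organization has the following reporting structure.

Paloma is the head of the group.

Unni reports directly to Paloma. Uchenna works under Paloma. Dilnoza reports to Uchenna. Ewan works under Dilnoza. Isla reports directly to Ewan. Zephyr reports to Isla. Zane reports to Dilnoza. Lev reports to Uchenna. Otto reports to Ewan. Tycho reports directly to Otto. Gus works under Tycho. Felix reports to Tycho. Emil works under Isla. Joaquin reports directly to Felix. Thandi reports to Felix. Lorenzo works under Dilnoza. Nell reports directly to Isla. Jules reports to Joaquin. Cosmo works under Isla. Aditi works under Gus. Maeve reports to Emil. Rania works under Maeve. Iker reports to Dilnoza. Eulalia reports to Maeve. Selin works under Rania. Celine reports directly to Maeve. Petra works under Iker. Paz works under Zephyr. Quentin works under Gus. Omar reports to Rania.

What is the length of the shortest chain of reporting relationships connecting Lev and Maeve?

6

Lev is 1 level below Uchenna, and Maeve is 5 levels below Uchenna (their lowest common manager). The shortest path runs up from Lev to Uchenna and back down to Maeve: 1 + 5 = 6 links.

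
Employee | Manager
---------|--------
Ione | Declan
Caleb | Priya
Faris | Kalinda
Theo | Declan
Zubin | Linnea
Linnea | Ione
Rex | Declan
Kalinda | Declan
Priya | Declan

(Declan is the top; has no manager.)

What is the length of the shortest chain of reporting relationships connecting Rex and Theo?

2

Rex is 1 level below Declan, and Theo is 1 level below Declan (their lowest common manager). The shortest path runs up from Rex to Declan and back down to Theo: 1 + 1 = 2 links.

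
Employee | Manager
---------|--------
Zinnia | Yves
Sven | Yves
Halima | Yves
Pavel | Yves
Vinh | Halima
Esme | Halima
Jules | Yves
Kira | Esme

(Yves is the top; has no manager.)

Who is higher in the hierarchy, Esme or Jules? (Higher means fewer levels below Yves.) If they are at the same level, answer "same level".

Esme is 2 levels below Yves; Jules is 1. Jules is higher.

Jules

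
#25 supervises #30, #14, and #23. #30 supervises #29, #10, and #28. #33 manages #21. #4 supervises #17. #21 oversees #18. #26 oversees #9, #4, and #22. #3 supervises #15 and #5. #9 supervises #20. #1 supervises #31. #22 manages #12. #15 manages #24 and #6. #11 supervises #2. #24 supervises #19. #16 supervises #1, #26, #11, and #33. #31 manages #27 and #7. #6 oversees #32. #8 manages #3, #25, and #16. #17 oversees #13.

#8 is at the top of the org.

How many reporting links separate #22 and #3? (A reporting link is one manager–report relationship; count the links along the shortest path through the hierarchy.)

#22 is 3 levels below #8, and #3 is 1 level below #8 (their lowest common manager). The shortest path runs up from #22 to #8 and back down to #3: 3 + 1 = 4 links.

4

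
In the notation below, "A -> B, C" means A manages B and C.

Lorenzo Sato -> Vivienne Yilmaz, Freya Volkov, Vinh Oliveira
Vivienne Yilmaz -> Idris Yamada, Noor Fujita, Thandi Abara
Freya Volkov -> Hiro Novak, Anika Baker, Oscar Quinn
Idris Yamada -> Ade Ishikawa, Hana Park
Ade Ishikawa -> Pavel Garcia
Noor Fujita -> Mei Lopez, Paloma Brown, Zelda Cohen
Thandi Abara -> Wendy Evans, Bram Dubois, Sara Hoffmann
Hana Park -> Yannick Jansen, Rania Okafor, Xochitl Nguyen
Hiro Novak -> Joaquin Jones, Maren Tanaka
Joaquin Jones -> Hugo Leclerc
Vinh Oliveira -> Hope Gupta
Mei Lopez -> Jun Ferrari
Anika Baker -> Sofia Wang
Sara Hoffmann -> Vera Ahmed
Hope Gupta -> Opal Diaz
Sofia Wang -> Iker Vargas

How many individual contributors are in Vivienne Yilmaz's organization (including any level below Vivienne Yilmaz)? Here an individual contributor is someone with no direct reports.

10

The people in Vivienne Yilmaz's organization with no one reporting to them are Vera Ahmed, Bram Dubois, Wendy Evans, Zelda Cohen, Paloma Brown, Jun Ferrari, Xochitl Nguyen, Rania Okafor, Yannick Jansen, Pavel Garcia. That is 10.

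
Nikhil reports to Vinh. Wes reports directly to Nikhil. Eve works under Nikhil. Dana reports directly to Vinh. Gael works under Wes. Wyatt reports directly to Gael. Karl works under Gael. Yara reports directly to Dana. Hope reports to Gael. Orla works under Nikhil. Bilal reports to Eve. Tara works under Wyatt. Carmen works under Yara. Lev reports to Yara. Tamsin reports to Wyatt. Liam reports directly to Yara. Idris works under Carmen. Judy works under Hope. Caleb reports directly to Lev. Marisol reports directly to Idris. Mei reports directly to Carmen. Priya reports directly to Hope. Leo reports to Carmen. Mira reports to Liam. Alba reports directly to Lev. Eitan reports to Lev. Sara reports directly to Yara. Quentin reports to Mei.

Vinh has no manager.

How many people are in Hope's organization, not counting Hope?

Hope directly manages Judy, Priya. Judy has no reports. Priya has no reports. So Hope's organization is 2 direct reports plus everyone under them: 1 + 1 = 2.

2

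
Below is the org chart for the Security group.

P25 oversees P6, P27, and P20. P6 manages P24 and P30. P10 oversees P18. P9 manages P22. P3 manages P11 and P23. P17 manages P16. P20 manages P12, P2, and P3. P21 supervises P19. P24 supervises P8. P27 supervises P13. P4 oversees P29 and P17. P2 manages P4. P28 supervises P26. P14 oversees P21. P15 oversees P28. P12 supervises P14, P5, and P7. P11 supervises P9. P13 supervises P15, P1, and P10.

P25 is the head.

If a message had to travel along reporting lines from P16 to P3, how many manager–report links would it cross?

P16 is 4 levels below P20, and P3 is 1 level below P20 (their lowest common manager). The shortest path runs up from P16 to P20 and back down to P3: 4 + 1 = 5 links.

5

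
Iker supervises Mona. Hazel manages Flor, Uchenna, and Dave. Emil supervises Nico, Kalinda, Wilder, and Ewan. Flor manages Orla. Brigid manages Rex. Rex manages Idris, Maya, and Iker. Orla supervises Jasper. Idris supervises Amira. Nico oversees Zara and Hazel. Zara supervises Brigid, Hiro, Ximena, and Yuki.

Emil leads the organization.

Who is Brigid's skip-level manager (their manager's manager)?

Nico

Brigid reports to Zara, and Zara reports to Nico. So Brigid's skip-level manager is Nico.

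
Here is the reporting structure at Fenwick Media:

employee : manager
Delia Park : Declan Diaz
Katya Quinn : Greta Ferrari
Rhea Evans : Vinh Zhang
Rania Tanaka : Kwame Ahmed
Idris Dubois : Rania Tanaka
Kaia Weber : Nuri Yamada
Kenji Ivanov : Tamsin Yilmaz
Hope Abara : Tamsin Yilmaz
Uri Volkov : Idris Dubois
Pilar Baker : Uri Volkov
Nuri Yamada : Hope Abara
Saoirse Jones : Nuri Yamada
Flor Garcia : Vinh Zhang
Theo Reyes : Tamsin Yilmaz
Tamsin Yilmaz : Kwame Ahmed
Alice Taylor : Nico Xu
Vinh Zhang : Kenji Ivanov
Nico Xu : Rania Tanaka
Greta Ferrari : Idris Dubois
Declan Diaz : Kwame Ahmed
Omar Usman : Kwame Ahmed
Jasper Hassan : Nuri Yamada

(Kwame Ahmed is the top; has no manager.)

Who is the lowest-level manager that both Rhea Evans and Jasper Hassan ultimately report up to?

Rhea Evans's chain of managers is Vinh Zhang, Kenji Ivanov, Tamsin Yilmaz, Kwame Ahmed. Jasper Hassan's chain of managers is Nuri Yamada, Hope Abara, Tamsin Yilmaz, Kwame Ahmed. The first manager that appears in both chains is Tamsin Yilmaz.

Tamsin Yilmaz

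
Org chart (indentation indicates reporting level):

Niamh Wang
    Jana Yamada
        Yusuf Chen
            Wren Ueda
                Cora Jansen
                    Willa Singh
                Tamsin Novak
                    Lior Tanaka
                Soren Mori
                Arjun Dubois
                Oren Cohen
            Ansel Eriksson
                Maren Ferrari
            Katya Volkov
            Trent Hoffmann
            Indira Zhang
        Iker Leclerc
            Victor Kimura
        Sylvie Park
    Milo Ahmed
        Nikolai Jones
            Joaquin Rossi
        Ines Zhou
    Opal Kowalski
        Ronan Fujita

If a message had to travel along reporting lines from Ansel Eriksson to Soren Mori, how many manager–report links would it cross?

3

Ansel Eriksson is 1 level below Yusuf Chen, and Soren Mori is 2 levels below Yusuf Chen (their lowest common manager). The shortest path runs up from Ansel Eriksson to Yusuf Chen and back down to Soren Mori: 1 + 2 = 3 links.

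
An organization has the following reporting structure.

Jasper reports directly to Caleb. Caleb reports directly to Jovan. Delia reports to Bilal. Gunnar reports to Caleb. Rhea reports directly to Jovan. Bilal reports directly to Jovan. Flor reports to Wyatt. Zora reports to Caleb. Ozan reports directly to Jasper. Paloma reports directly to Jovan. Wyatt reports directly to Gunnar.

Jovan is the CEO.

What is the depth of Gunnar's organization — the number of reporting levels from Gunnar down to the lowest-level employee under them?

The longest chain under Gunnar runs Gunnar → Wyatt → Flor, which is 2 levels below Gunnar.

2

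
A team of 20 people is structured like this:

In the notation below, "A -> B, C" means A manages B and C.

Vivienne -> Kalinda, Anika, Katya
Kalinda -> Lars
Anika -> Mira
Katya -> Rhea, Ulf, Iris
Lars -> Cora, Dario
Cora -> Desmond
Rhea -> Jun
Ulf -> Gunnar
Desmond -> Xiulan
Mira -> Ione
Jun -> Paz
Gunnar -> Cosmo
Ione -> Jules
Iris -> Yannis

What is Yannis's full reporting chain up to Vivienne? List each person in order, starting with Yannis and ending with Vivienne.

Yannis -> Iris -> Katya -> Vivienne

Yannis reports to Iris. Iris reports to Katya. Katya reports to Vivienne. Vivienne is at the top.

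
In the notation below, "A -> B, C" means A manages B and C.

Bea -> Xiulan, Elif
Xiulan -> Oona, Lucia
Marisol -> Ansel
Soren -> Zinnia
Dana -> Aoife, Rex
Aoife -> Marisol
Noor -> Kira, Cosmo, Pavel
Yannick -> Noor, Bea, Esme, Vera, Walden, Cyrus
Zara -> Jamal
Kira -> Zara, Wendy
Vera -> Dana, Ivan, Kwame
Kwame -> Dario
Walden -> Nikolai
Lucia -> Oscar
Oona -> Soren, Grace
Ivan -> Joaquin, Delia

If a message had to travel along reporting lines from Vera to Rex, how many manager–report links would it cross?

Rex is in Vera's organization: the chain from Rex up to Vera is Rex → Dana → Vera, which is 2 links.

2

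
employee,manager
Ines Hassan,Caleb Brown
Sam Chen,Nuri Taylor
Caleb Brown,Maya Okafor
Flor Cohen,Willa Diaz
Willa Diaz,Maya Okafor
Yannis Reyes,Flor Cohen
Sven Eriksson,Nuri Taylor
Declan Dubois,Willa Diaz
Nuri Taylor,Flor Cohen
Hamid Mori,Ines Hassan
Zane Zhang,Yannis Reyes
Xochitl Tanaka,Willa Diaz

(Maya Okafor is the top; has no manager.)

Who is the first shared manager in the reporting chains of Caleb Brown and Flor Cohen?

Maya Okafor

Caleb Brown's chain of managers is Maya Okafor. Flor Cohen's chain of managers is Willa Diaz, Maya Okafor. The first manager that appears in both chains is Maya Okafor.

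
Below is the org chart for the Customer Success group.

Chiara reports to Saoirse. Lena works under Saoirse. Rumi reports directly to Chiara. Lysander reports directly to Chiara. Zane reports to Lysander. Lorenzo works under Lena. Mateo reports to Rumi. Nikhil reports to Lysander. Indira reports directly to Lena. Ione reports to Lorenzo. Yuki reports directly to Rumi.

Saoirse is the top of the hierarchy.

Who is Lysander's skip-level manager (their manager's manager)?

Saoirse

Lysander reports to Chiara, and Chiara reports to Saoirse. So Lysander's skip-level manager is Saoirse.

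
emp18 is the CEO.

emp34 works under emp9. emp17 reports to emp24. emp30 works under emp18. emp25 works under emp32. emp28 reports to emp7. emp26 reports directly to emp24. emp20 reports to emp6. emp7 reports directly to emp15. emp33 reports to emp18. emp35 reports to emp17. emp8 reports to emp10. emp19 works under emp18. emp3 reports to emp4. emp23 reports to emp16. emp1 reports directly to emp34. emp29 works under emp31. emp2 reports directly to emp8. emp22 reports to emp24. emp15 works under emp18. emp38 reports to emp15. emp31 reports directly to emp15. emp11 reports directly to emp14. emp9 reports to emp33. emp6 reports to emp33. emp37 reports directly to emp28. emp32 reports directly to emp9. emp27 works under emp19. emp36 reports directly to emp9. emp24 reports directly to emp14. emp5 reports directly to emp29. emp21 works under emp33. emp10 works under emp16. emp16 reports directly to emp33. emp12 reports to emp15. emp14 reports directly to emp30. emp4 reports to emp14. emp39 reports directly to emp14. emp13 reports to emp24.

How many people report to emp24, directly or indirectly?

5

emp24 directly manages emp17, emp26, emp22, emp13. Under emp17: emp35 (1). emp26 has no reports. emp22 has no reports. emp13 has no reports. So emp24's organization is 4 direct reports plus everyone under them: 2 + 1 + 1 + 1 = 5.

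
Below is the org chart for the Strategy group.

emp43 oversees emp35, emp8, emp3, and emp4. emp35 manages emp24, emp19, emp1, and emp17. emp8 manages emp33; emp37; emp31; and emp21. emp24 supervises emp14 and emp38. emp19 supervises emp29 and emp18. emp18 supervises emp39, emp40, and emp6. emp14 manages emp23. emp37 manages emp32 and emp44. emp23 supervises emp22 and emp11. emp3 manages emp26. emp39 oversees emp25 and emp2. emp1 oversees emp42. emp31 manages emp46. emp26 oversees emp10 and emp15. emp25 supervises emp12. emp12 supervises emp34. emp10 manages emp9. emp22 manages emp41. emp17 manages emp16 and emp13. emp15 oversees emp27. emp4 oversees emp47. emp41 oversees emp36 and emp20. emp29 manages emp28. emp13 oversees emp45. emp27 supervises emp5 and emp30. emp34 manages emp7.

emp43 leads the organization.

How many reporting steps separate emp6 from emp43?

4

Chain from emp6 up to emp43: emp6 → emp18 → emp19 → emp35 → emp43. That is 4 steps up, so emp6 is 4 levels below emp43.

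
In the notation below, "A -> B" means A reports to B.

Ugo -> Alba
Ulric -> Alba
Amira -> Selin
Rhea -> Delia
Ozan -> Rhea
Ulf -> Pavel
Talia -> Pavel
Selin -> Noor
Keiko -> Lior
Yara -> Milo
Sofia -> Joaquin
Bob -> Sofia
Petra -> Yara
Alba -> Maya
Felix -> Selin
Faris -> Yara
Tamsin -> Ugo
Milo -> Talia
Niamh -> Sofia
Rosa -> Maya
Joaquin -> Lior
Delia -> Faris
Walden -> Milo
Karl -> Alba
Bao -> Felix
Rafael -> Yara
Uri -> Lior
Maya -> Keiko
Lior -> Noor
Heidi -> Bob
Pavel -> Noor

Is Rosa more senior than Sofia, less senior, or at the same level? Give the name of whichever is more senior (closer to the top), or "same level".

Rosa is 4 levels below Noor; Sofia is 3. Sofia is higher.

Sofia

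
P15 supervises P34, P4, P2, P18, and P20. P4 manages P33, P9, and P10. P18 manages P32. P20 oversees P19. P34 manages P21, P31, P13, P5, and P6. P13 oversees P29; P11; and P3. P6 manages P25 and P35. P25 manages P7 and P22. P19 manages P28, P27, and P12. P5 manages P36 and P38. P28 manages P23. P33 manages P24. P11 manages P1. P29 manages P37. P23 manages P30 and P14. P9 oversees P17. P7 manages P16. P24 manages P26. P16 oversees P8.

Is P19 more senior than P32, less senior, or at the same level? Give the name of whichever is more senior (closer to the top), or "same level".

same level

Both P19 and P32 are 2 levels below P15.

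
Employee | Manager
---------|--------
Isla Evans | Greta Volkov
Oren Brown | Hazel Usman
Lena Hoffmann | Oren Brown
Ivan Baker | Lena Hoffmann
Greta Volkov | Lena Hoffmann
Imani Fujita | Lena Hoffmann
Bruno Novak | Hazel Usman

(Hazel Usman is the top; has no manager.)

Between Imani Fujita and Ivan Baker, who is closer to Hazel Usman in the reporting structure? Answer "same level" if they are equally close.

same level

Both Imani Fujita and Ivan Baker are 3 levels below Hazel Usman.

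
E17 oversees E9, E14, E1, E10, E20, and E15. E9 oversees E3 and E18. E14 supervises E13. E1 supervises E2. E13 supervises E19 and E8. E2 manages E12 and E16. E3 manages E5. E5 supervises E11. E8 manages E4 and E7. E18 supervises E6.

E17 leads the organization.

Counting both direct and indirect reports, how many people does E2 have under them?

2

E2 directly manages E12, E16. E12 has no reports. E16 has no reports. So E2's organization is 2 direct reports plus everyone under them: 1 + 1 = 2.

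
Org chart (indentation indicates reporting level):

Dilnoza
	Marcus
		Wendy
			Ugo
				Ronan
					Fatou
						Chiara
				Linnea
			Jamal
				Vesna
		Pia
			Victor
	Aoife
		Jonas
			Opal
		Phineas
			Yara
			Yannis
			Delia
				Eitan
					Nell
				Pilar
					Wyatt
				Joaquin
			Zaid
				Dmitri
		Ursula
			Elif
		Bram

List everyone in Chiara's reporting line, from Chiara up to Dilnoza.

Chiara reports to Fatou. Fatou reports to Ronan. Ronan reports to Ugo. Ugo reports to Wendy. Wendy reports to Marcus. Marcus reports to Dilnoza. Dilnoza is at the top.

Chiara -> Fatou -> Ronan -> Ugo -> Wendy -> Marcus -> Dilnoza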